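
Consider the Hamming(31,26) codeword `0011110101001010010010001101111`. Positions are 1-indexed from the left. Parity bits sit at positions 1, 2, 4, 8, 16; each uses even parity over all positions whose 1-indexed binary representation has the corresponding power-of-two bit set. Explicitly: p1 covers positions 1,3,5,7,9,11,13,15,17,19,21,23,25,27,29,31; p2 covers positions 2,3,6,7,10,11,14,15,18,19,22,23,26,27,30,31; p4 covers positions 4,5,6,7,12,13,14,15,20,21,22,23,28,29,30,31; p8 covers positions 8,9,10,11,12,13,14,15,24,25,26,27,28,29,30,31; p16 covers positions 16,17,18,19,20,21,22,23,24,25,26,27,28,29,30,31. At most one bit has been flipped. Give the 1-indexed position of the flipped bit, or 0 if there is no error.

s1: b1⊕b3⊕b5⊕b7⊕b9⊕b11⊕b13⊕b15⊕b17⊕b19⊕b21⊕b23⊕b25⊕b27⊕b29⊕b31 = 0⊕1⊕1⊕0⊕0⊕0⊕1⊕1⊕0⊕0⊕1⊕0⊕1⊕0⊕1⊕1 = 0
s2: b2⊕b3⊕b6⊕b7⊕b10⊕b11⊕b14⊕b15⊕b18⊕b19⊕b22⊕b23⊕b26⊕b27⊕b30⊕b31 = 0⊕1⊕1⊕0⊕1⊕0⊕0⊕1⊕1⊕0⊕0⊕0⊕1⊕0⊕1⊕1 = 0
s4: b4⊕b5⊕b6⊕b7⊕b12⊕b13⊕b14⊕b15⊕b20⊕b21⊕b22⊕b23⊕b28⊕b29⊕b30⊕b31 = 1⊕1⊕1⊕0⊕0⊕1⊕0⊕1⊕0⊕1⊕0⊕0⊕1⊕1⊕1⊕1 = 0
s8: b8⊕b9⊕b10⊕b11⊕b12⊕b13⊕b14⊕b15⊕b24⊕b25⊕b26⊕b27⊕b28⊕b29⊕b30⊕b31 = 1⊕0⊕1⊕0⊕0⊕1⊕0⊕1⊕0⊕1⊕1⊕0⊕1⊕1⊕1⊕1 = 0
s16: b16⊕b17⊕b18⊕b19⊕b20⊕b21⊕b22⊕b23⊕b24⊕b25⊕b26⊕b27⊕b28⊕b29⊕b30⊕b31 = 0⊕0⊕1⊕0⊕0⊕1⊕0⊕0⊕0⊕1⊕1⊕0⊕1⊕1⊕1⊕1 = 0
Syndrome (s16...s1) = 00000 → position 0 (no error).

0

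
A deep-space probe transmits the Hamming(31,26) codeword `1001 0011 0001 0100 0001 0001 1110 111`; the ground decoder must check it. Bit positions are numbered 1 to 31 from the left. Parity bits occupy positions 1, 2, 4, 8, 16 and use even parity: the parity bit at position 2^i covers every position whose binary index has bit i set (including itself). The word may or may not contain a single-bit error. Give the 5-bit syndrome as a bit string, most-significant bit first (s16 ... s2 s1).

00000

s1: b1⊕b3⊕b5⊕b7⊕b9⊕b11⊕b13⊕b15⊕b17⊕b19⊕b21⊕b23⊕b25⊕b27⊕b29⊕b31 = 1⊕0⊕0⊕1⊕0⊕0⊕0⊕0⊕0⊕0⊕0⊕0⊕1⊕1⊕1⊕1 = 0
s2: b2⊕b3⊕b6⊕b7⊕b10⊕b11⊕b14⊕b15⊕b18⊕b19⊕b22⊕b23⊕b26⊕b27⊕b30⊕b31 = 0⊕0⊕0⊕1⊕0⊕0⊕1⊕0⊕0⊕0⊕0⊕0⊕1⊕1⊕1⊕1 = 0
s4: b4⊕b5⊕b6⊕b7⊕b12⊕b13⊕b14⊕b15⊕b20⊕b21⊕b22⊕b23⊕b28⊕b29⊕b30⊕b31 = 1⊕0⊕0⊕1⊕1⊕0⊕1⊕0⊕1⊕0⊕0⊕0⊕0⊕1⊕1⊕1 = 0
s8: b8⊕b9⊕b10⊕b11⊕b12⊕b13⊕b14⊕b15⊕b24⊕b25⊕b26⊕b27⊕b28⊕b29⊕b30⊕b31 = 1⊕0⊕0⊕0⊕1⊕0⊕1⊕0⊕1⊕1⊕1⊕1⊕0⊕1⊕1⊕1 = 0
s16: b16⊕b17⊕b18⊕b19⊕b20⊕b21⊕b22⊕b23⊕b24⊕b25⊕b26⊕b27⊕b28⊕b29⊕b30⊕b31 = 0⊕0⊕0⊕0⊕1⊕0⊕0⊕0⊕1⊕1⊕1⊕1⊕0⊕1⊕1⊕1 = 0
Syndrome (s16...s1) = 00000 → position 0 (no error).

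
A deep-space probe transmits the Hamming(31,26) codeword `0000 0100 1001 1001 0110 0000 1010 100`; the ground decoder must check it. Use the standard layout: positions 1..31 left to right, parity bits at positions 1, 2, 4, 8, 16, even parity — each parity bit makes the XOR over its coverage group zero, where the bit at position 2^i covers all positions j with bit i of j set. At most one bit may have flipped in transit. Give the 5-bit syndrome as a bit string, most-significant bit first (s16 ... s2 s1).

00000

s1: b1⊕b3⊕b5⊕b7⊕b9⊕b11⊕b13⊕b15⊕b17⊕b19⊕b21⊕b23⊕b25⊕b27⊕b29⊕b31 = 0⊕0⊕0⊕0⊕1⊕0⊕1⊕0⊕0⊕1⊕0⊕0⊕1⊕1⊕1⊕0 = 0
s2: b2⊕b3⊕b6⊕b7⊕b10⊕b11⊕b14⊕b15⊕b18⊕b19⊕b22⊕b23⊕b26⊕b27⊕b30⊕b31 = 0⊕0⊕1⊕0⊕0⊕0⊕0⊕0⊕1⊕1⊕0⊕0⊕0⊕1⊕0⊕0 = 0
s4: b4⊕b5⊕b6⊕b7⊕b12⊕b13⊕b14⊕b15⊕b20⊕b21⊕b22⊕b23⊕b28⊕b29⊕b30⊕b31 = 0⊕0⊕1⊕0⊕1⊕1⊕0⊕0⊕0⊕0⊕0⊕0⊕0⊕1⊕0⊕0 = 0
s8: b8⊕b9⊕b10⊕b11⊕b12⊕b13⊕b14⊕b15⊕b24⊕b25⊕b26⊕b27⊕b28⊕b29⊕b30⊕b31 = 0⊕1⊕0⊕0⊕1⊕1⊕0⊕0⊕0⊕1⊕0⊕1⊕0⊕1⊕0⊕0 = 0
s16: b16⊕b17⊕b18⊕b19⊕b20⊕b21⊕b22⊕b23⊕b24⊕b25⊕b26⊕b27⊕b28⊕b29⊕b30⊕b31 = 1⊕0⊕1⊕1⊕0⊕0⊕0⊕0⊕0⊕1⊕0⊕1⊕0⊕1⊕0⊕0 = 0
Syndrome (s16...s1) = 00000 → position 0 (no error).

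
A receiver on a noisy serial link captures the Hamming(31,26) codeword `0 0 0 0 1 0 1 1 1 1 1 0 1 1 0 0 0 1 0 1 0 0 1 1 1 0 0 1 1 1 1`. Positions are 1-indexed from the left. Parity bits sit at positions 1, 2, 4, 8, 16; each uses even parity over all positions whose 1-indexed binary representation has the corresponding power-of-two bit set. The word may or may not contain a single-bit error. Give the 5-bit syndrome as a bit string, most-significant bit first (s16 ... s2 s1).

s1: b1⊕b3⊕b5⊕b7⊕b9⊕b11⊕b13⊕b15⊕b17⊕b19⊕b21⊕b23⊕b25⊕b27⊕b29⊕b31 = 0⊕0⊕1⊕1⊕1⊕1⊕1⊕0⊕0⊕0⊕0⊕1⊕1⊕0⊕1⊕1 = 1
s2: b2⊕b3⊕b6⊕b7⊕b10⊕b11⊕b14⊕b15⊕b18⊕b19⊕b22⊕b23⊕b26⊕b27⊕b30⊕b31 = 0⊕0⊕0⊕1⊕1⊕1⊕1⊕0⊕1⊕0⊕0⊕1⊕0⊕0⊕1⊕1 = 0
s4: b4⊕b5⊕b6⊕b7⊕b12⊕b13⊕b14⊕b15⊕b20⊕b21⊕b22⊕b23⊕b28⊕b29⊕b30⊕b31 = 0⊕1⊕0⊕1⊕0⊕1⊕1⊕0⊕1⊕0⊕0⊕1⊕1⊕1⊕1⊕1 = 0
s8: b8⊕b9⊕b10⊕b11⊕b12⊕b13⊕b14⊕b15⊕b24⊕b25⊕b26⊕b27⊕b28⊕b29⊕b30⊕b31 = 1⊕1⊕1⊕1⊕0⊕1⊕1⊕0⊕1⊕1⊕0⊕0⊕1⊕1⊕1⊕1 = 0
s16: b16⊕b17⊕b18⊕b19⊕b20⊕b21⊕b22⊕b23⊕b24⊕b25⊕b26⊕b27⊕b28⊕b29⊕b30⊕b31 = 0⊕0⊕1⊕0⊕1⊕0⊕0⊕1⊕1⊕1⊕0⊕0⊕1⊕1⊕1⊕1 = 1
Syndrome (s16...s1) = 10001 → position 17.

10001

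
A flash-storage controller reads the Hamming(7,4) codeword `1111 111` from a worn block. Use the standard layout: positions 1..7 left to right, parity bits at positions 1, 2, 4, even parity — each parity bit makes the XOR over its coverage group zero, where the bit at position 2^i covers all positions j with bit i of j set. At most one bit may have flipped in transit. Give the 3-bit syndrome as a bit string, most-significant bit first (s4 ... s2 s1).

s1: b1⊕b3⊕b5⊕b7 = 1⊕1⊕1⊕1 = 0
s2: b2⊕b3⊕b6⊕b7 = 1⊕1⊕1⊕1 = 0
s4: b4⊕b5⊕b6⊕b7 = 1⊕1⊕1⊕1 = 0
Syndrome (s4...s1) = 000 → position 0 (no error).

000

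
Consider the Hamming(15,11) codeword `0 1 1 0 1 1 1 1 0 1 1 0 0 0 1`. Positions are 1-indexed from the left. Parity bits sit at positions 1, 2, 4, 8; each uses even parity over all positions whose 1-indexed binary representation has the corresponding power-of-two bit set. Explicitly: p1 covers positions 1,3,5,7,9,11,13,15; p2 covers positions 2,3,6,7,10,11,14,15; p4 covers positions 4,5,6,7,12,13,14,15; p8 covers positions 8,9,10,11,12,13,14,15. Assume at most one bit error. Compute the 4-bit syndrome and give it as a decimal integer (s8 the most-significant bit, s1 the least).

s1: b1⊕b3⊕b5⊕b7⊕b9⊕b11⊕b13⊕b15 = 0⊕1⊕1⊕1⊕0⊕1⊕0⊕1 = 1
s2: b2⊕b3⊕b6⊕b7⊕b10⊕b11⊕b14⊕b15 = 1⊕1⊕1⊕1⊕1⊕1⊕0⊕1 = 1
s4: b4⊕b5⊕b6⊕b7⊕b12⊕b13⊕b14⊕b15 = 0⊕1⊕1⊕1⊕0⊕0⊕0⊕1 = 0
s8: b8⊕b9⊕b10⊕b11⊕b12⊕b13⊕b14⊕b15 = 1⊕0⊕1⊕1⊕0⊕0⊕0⊕1 = 0
Syndrome (s8...s1) = 0011 → position 3.

3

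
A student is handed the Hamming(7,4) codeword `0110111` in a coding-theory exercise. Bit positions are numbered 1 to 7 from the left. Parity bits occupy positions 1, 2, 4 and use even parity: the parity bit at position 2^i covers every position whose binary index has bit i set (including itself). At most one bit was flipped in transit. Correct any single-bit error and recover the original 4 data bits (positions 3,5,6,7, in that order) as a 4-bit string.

1011

s1: b1⊕b3⊕b5⊕b7 = 0⊕1⊕1⊕1 = 1
s2: b2⊕b3⊕b6⊕b7 = 1⊕1⊕1⊕1 = 0
s4: b4⊕b5⊕b6⊕b7 = 0⊕1⊕1⊕1 = 1
Syndrome (s4...s1) = 101 → position 5.
Flip bit 5: corrected codeword = 0110011
Data bits at positions 3,5,6,7: 1011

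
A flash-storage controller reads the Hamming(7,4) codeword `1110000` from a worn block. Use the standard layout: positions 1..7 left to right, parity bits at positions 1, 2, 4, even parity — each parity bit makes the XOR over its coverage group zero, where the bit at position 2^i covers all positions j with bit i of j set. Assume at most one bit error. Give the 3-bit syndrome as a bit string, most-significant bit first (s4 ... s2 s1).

000

s1: b1⊕b3⊕b5⊕b7 = 1⊕1⊕0⊕0 = 0
s2: b2⊕b3⊕b6⊕b7 = 1⊕1⊕0⊕0 = 0
s4: b4⊕b5⊕b6⊕b7 = 0⊕0⊕0⊕0 = 0
Syndrome (s4...s1) = 000 → position 0 (no error).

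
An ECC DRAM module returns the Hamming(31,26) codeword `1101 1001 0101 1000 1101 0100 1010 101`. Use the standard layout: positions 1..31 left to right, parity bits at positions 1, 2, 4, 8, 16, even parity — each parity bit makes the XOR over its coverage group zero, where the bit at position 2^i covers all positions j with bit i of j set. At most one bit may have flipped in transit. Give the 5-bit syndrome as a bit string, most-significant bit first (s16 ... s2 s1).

00000

s1: b1⊕b3⊕b5⊕b7⊕b9⊕b11⊕b13⊕b15⊕b17⊕b19⊕b21⊕b23⊕b25⊕b27⊕b29⊕b31 = 1⊕0⊕1⊕0⊕0⊕0⊕1⊕0⊕1⊕0⊕0⊕0⊕1⊕1⊕1⊕1 = 0
s2: b2⊕b3⊕b6⊕b7⊕b10⊕b11⊕b14⊕b15⊕b18⊕b19⊕b22⊕b23⊕b26⊕b27⊕b30⊕b31 = 1⊕0⊕0⊕0⊕1⊕0⊕0⊕0⊕1⊕0⊕1⊕0⊕0⊕1⊕0⊕1 = 0
s4: b4⊕b5⊕b6⊕b7⊕b12⊕b13⊕b14⊕b15⊕b20⊕b21⊕b22⊕b23⊕b28⊕b29⊕b30⊕b31 = 1⊕1⊕0⊕0⊕1⊕1⊕0⊕0⊕1⊕0⊕1⊕0⊕0⊕1⊕0⊕1 = 0
s8: b8⊕b9⊕b10⊕b11⊕b12⊕b13⊕b14⊕b15⊕b24⊕b25⊕b26⊕b27⊕b28⊕b29⊕b30⊕b31 = 1⊕0⊕1⊕0⊕1⊕1⊕0⊕0⊕0⊕1⊕0⊕1⊕0⊕1⊕0⊕1 = 0
s16: b16⊕b17⊕b18⊕b19⊕b20⊕b21⊕b22⊕b23⊕b24⊕b25⊕b26⊕b27⊕b28⊕b29⊕b30⊕b31 = 0⊕1⊕1⊕0⊕1⊕0⊕1⊕0⊕0⊕1⊕0⊕1⊕0⊕1⊕0⊕1 = 0
Syndrome (s16...s1) = 00000 → position 0 (no error).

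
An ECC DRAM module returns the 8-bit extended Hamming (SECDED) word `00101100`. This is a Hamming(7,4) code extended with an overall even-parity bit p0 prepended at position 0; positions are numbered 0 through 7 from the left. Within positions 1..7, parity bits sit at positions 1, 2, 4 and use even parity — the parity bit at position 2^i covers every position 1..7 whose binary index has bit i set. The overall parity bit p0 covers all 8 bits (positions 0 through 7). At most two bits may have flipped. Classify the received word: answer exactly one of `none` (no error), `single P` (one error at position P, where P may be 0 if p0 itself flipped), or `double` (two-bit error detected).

s1: b1⊕b3⊕b5⊕b7 = 0⊕0⊕1⊕0 = 1
s2: b2⊕b3⊕b6⊕b7 = 1⊕0⊕0⊕0 = 1
s4: b4⊕b5⊕b6⊕b7 = 1⊕1⊕0⊕0 = 0
Syndrome (s4...s1) = 011 → position 3.
Overall parity (XOR of all 8 bits, including p0): 0⊕0⊕1⊕0⊕1⊕1⊕0⊕0 = 1
Overall=1, syndrome position=3 → single-bit error at position 3.

single 3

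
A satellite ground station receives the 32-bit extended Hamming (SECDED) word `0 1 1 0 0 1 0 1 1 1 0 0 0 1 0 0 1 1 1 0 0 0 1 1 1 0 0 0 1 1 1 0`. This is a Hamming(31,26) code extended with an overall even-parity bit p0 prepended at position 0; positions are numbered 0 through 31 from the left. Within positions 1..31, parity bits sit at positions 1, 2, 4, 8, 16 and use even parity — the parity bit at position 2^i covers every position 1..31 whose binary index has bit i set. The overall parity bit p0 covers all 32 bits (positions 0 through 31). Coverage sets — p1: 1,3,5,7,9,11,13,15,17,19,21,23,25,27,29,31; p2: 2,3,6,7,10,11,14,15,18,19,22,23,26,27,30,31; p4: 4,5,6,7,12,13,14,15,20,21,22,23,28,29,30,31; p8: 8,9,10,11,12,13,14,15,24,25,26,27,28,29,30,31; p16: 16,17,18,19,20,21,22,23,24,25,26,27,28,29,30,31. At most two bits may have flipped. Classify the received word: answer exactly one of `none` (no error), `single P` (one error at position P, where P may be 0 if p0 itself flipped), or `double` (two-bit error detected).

double

s1: b1⊕b3⊕b5⊕b7⊕b9⊕b11⊕b13⊕b15⊕b17⊕b19⊕b21⊕b23⊕b25⊕b27⊕b29⊕b31 = 1⊕0⊕1⊕1⊕1⊕0⊕1⊕0⊕1⊕0⊕0⊕1⊕0⊕0⊕1⊕0 = 0
s2: b2⊕b3⊕b6⊕b7⊕b10⊕b11⊕b14⊕b15⊕b18⊕b19⊕b22⊕b23⊕b26⊕b27⊕b30⊕b31 = 1⊕0⊕0⊕1⊕0⊕0⊕0⊕0⊕1⊕0⊕1⊕1⊕0⊕0⊕1⊕0 = 0
s4: b4⊕b5⊕b6⊕b7⊕b12⊕b13⊕b14⊕b15⊕b20⊕b21⊕b22⊕b23⊕b28⊕b29⊕b30⊕b31 = 0⊕1⊕0⊕1⊕0⊕1⊕0⊕0⊕0⊕0⊕1⊕1⊕1⊕1⊕1⊕0 = 0
s8: b8⊕b9⊕b10⊕b11⊕b12⊕b13⊕b14⊕b15⊕b24⊕b25⊕b26⊕b27⊕b28⊕b29⊕b30⊕b31 = 1⊕1⊕0⊕0⊕0⊕1⊕0⊕0⊕1⊕0⊕0⊕0⊕1⊕1⊕1⊕0 = 1
s16: b16⊕b17⊕b18⊕b19⊕b20⊕b21⊕b22⊕b23⊕b24⊕b25⊕b26⊕b27⊕b28⊕b29⊕b30⊕b31 = 1⊕1⊕1⊕0⊕0⊕0⊕1⊕1⊕1⊕0⊕0⊕0⊕1⊕1⊕1⊕0 = 1
Syndrome (s16...s1) = 11000 → position 24.
Overall parity (XOR of all 32 bits, including p0): 0⊕1⊕1⊕0⊕0⊕1⊕0⊕1⊕1⊕1⊕0⊕0⊕0⊕1⊕0⊕0⊕1⊕1⊕1⊕0⊕0⊕0⊕1⊕1⊕1⊕0⊕0⊕0⊕1⊕1⊕1⊕0 = 0
Overall=0, syndrome position=24 → double-bit error detected (uncorrectable).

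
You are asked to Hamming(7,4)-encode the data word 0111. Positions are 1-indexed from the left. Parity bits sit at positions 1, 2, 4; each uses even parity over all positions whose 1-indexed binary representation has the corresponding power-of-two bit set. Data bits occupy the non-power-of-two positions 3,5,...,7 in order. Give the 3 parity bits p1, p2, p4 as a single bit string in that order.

Place data bits at non-power-of-two positions: b3=0, b5=1, b6=1, b7=1.
p1 = XOR of data positions {3,5,7} = 0⊕1⊕1 = 0
p2 = XOR of data positions {3,6,7} = 0⊕1⊕1 = 0
p4 = XOR of data positions {5,6,7} = 1⊕1⊕1 = 1
Parity bits p1,p2,p4 = 001

001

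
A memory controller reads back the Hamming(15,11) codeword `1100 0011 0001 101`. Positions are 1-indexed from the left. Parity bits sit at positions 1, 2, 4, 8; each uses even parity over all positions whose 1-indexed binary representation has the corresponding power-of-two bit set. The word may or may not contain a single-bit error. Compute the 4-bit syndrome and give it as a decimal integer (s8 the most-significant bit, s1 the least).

2

s1: b1⊕b3⊕b5⊕b7⊕b9⊕b11⊕b13⊕b15 = 1⊕0⊕0⊕1⊕0⊕0⊕1⊕1 = 0
s2: b2⊕b3⊕b6⊕b7⊕b10⊕b11⊕b14⊕b15 = 1⊕0⊕0⊕1⊕0⊕0⊕0⊕1 = 1
s4: b4⊕b5⊕b6⊕b7⊕b12⊕b13⊕b14⊕b15 = 0⊕0⊕0⊕1⊕1⊕1⊕0⊕1 = 0
s8: b8⊕b9⊕b10⊕b11⊕b12⊕b13⊕b14⊕b15 = 1⊕0⊕0⊕0⊕1⊕1⊕0⊕1 = 0
Syndrome (s8...s1) = 0010 → position 2.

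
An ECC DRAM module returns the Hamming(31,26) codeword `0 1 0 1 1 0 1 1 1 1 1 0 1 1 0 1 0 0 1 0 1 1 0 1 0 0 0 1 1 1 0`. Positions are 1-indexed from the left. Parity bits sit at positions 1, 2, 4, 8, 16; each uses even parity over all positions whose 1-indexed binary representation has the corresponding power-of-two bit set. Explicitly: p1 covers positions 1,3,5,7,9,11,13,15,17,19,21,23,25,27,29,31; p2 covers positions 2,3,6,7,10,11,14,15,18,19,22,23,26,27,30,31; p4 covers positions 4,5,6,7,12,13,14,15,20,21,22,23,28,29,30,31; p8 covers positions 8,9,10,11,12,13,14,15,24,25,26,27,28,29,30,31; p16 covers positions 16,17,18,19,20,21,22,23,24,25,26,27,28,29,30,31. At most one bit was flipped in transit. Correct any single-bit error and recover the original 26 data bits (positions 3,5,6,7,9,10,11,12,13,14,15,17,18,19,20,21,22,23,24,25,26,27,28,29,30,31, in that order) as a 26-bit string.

s1: b1⊕b3⊕b5⊕b7⊕b9⊕b11⊕b13⊕b15⊕b17⊕b19⊕b21⊕b23⊕b25⊕b27⊕b29⊕b31 = 0⊕0⊕1⊕1⊕1⊕1⊕1⊕0⊕0⊕1⊕1⊕0⊕0⊕0⊕1⊕0 = 0
s2: b2⊕b3⊕b6⊕b7⊕b10⊕b11⊕b14⊕b15⊕b18⊕b19⊕b22⊕b23⊕b26⊕b27⊕b30⊕b31 = 1⊕0⊕0⊕1⊕1⊕1⊕1⊕0⊕0⊕1⊕1⊕0⊕0⊕0⊕1⊕0 = 0
s4: b4⊕b5⊕b6⊕b7⊕b12⊕b13⊕b14⊕b15⊕b20⊕b21⊕b22⊕b23⊕b28⊕b29⊕b30⊕b31 = 1⊕1⊕0⊕1⊕0⊕1⊕1⊕0⊕0⊕1⊕1⊕0⊕1⊕1⊕1⊕0 = 0
s8: b8⊕b9⊕b10⊕b11⊕b12⊕b13⊕b14⊕b15⊕b24⊕b25⊕b26⊕b27⊕b28⊕b29⊕b30⊕b31 = 1⊕1⊕1⊕1⊕0⊕1⊕1⊕0⊕1⊕0⊕0⊕0⊕1⊕1⊕1⊕0 = 0
s16: b16⊕b17⊕b18⊕b19⊕b20⊕b21⊕b22⊕b23⊕b24⊕b25⊕b26⊕b27⊕b28⊕b29⊕b30⊕b31 = 1⊕0⊕0⊕1⊕0⊕1⊕1⊕0⊕1⊕0⊕0⊕0⊕1⊕1⊕1⊕0 = 0
Syndrome (s16...s1) = 00000 → position 0 (no error).
No correction needed.
Data bits at positions 3,5,6,7,9,10,11,12,13,14,15,17,18,19,20,21,22,23,24,25,26,27,28,29,30,31: 01011110110001011010001110

01011110110001011010001110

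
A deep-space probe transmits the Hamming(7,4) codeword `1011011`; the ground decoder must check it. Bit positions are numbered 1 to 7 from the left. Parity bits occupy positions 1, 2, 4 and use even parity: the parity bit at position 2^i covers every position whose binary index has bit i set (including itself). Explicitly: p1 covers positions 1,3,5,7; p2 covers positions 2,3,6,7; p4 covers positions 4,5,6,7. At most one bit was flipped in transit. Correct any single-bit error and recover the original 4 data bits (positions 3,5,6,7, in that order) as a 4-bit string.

1010

s1: b1⊕b3⊕b5⊕b7 = 1⊕1⊕0⊕1 = 1
s2: b2⊕b3⊕b6⊕b7 = 0⊕1⊕1⊕1 = 1
s4: b4⊕b5⊕b6⊕b7 = 1⊕0⊕1⊕1 = 1
Syndrome (s4...s1) = 111 → position 7.
Flip bit 7: corrected codeword = 1011010
Data bits at positions 3,5,6,7: 1010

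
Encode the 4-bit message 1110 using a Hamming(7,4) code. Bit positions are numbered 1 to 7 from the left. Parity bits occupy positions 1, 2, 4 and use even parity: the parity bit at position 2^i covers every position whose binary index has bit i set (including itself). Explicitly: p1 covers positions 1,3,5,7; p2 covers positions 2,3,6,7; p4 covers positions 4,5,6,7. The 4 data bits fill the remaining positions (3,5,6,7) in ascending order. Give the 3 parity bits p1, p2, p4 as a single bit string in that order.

000

Place data bits at non-power-of-two positions: b3=1, b5=1, b6=1, b7=0.
p1 = XOR of data positions {3,5,7} = 1⊕1⊕0 = 0
p2 = XOR of data positions {3,6,7} = 1⊕1⊕0 = 0
p4 = XOR of data positions {5,6,7} = 1⊕1⊕0 = 0
Parity bits p1,p2,p4 = 000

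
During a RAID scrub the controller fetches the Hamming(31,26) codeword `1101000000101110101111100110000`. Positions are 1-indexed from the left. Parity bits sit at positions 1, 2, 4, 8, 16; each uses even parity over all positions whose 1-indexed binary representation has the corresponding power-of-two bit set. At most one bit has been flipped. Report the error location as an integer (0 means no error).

s1: b1⊕b3⊕b5⊕b7⊕b9⊕b11⊕b13⊕b15⊕b17⊕b19⊕b21⊕b23⊕b25⊕b27⊕b29⊕b31 = 1⊕0⊕0⊕0⊕0⊕1⊕1⊕1⊕1⊕1⊕1⊕1⊕0⊕1⊕0⊕0 = 1
s2: b2⊕b3⊕b6⊕b7⊕b10⊕b11⊕b14⊕b15⊕b18⊕b19⊕b22⊕b23⊕b26⊕b27⊕b30⊕b31 = 1⊕0⊕0⊕0⊕0⊕1⊕1⊕1⊕0⊕1⊕1⊕1⊕1⊕1⊕0⊕0 = 1
s4: b4⊕b5⊕b6⊕b7⊕b12⊕b13⊕b14⊕b15⊕b20⊕b21⊕b22⊕b23⊕b28⊕b29⊕b30⊕b31 = 1⊕0⊕0⊕0⊕0⊕1⊕1⊕1⊕1⊕1⊕1⊕1⊕0⊕0⊕0⊕0 = 0
s8: b8⊕b9⊕b10⊕b11⊕b12⊕b13⊕b14⊕b15⊕b24⊕b25⊕b26⊕b27⊕b28⊕b29⊕b30⊕b31 = 0⊕0⊕0⊕1⊕0⊕1⊕1⊕1⊕0⊕0⊕1⊕1⊕0⊕0⊕0⊕0 = 0
s16: b16⊕b17⊕b18⊕b19⊕b20⊕b21⊕b22⊕b23⊕b24⊕b25⊕b26⊕b27⊕b28⊕b29⊕b30⊕b31 = 0⊕1⊕0⊕1⊕1⊕1⊕1⊕1⊕0⊕0⊕1⊕1⊕0⊕0⊕0⊕0 = 0
Syndrome (s16...s1) = 00011 → position 3.

3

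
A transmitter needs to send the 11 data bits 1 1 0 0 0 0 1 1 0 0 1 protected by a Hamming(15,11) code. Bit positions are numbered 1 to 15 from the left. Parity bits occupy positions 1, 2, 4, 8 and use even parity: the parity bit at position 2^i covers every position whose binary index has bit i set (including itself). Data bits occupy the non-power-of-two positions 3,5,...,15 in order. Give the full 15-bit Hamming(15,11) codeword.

011110010011001

Place data bits at non-power-of-two positions: b3=1, b5=1, b6=0, b7=0, b9=0, b10=0, b11=1, b12=1, b13=0, b14=0, b15=1.
p1 = XOR of data positions {3,5,7,9,11,13,15} = 1⊕1⊕0⊕0⊕1⊕0⊕1 = 0
p2 = XOR of data positions {3,6,7,10,11,14,15} = 1⊕0⊕0⊕0⊕1⊕0⊕1 = 1
p4 = XOR of data positions {5,6,7,12,13,14,15} = 1⊕0⊕0⊕1⊕0⊕0⊕1 = 1
p8 = XOR of data positions {9,10,11,12,13,14,15} = 0⊕0⊕1⊕1⊕0⊕0⊕1 = 1
Codeword b1..b15 = 011110010011001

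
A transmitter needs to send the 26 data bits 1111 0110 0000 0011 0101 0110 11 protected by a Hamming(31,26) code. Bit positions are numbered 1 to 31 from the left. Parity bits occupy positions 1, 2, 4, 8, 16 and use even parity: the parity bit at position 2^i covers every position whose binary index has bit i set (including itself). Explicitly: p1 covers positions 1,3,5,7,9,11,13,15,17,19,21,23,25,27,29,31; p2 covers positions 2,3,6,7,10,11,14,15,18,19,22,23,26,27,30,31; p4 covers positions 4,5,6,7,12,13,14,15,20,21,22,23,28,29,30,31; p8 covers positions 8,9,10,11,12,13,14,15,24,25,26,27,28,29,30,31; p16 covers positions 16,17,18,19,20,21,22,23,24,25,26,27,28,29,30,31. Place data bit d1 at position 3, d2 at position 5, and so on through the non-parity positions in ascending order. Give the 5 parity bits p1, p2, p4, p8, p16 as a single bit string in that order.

Place data bits at non-power-of-two positions: b3=1, b5=1, b6=1, b7=1, b9=0, b10=1, b11=1, b12=0, b13=0, b14=0, b15=0, b17=0, b18=0, b19=0, b20=1, b21=1, b22=0, b23=1, b24=0, b25=1, b26=0, b27=1, b28=1, b29=0, b30=1, b31=1.
p1 = XOR of data positions {3,5,7,9,11,13,15,17,19,21,23,25,27,29,31} = 1⊕1⊕1⊕0⊕1⊕0⊕0⊕0⊕0⊕1⊕1⊕1⊕1⊕0⊕1 = 1
p2 = XOR of data positions {3,6,7,10,11,14,15,18,19,22,23,26,27,30,31} = 1⊕1⊕1⊕1⊕1⊕0⊕0⊕0⊕0⊕0⊕1⊕0⊕1⊕1⊕1 = 1
p4 = XOR of data positions {5,6,7,12,13,14,15,20,21,22,23,28,29,30,31} = 1⊕1⊕1⊕0⊕0⊕0⊕0⊕1⊕1⊕0⊕1⊕1⊕0⊕1⊕1 = 1
p8 = XOR of data positions {9,10,11,12,13,14,15,24,25,26,27,28,29,30,31} = 0⊕1⊕1⊕0⊕0⊕0⊕0⊕0⊕1⊕0⊕1⊕1⊕0⊕1⊕1 = 1
p16 = XOR of data positions {17,18,19,20,21,22,23,24,25,26,27,28,29,30,31} = 0⊕0⊕0⊕1⊕1⊕0⊕1⊕0⊕1⊕0⊕1⊕1⊕0⊕1⊕1 = 0
Parity bits p1,p2,p4,p8,p16 = 11110

11110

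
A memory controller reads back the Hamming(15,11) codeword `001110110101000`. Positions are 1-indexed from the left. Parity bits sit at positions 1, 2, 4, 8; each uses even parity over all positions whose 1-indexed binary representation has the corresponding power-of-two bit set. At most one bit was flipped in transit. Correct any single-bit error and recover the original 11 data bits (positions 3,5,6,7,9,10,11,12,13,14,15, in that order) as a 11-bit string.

11010111000

s1: b1⊕b3⊕b5⊕b7⊕b9⊕b11⊕b13⊕b15 = 0⊕1⊕1⊕1⊕0⊕0⊕0⊕0 = 1
s2: b2⊕b3⊕b6⊕b7⊕b10⊕b11⊕b14⊕b15 = 0⊕1⊕0⊕1⊕1⊕0⊕0⊕0 = 1
s4: b4⊕b5⊕b6⊕b7⊕b12⊕b13⊕b14⊕b15 = 1⊕1⊕0⊕1⊕1⊕0⊕0⊕0 = 0
s8: b8⊕b9⊕b10⊕b11⊕b12⊕b13⊕b14⊕b15 = 1⊕0⊕1⊕0⊕1⊕0⊕0⊕0 = 1
Syndrome (s8...s1) = 1011 → position 11.
Flip bit 11: corrected codeword = 001110110111000
Data bits at positions 3,5,6,7,9,10,11,12,13,14,15: 11010111000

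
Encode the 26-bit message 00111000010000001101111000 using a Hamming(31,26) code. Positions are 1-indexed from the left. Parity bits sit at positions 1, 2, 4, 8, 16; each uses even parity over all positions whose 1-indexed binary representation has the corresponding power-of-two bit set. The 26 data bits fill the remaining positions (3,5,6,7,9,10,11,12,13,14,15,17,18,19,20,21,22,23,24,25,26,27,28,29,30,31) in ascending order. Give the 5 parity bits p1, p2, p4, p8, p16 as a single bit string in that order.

11000

Place data bits at non-power-of-two positions: b3=0, b5=0, b6=1, b7=1, b9=1, b10=0, b11=0, b12=0, b13=0, b14=1, b15=0, b17=0, b18=0, b19=0, b20=0, b21=0, b22=1, b23=1, b24=0, b25=1, b26=1, b27=1, b28=1, b29=0, b30=0, b31=0.
p1 = XOR of data positions {3,5,7,9,11,13,15,17,19,21,23,25,27,29,31} = 0⊕0⊕1⊕1⊕0⊕0⊕0⊕0⊕0⊕0⊕1⊕1⊕1⊕0⊕0 = 1
p2 = XOR of data positions {3,6,7,10,11,14,15,18,19,22,23,26,27,30,31} = 0⊕1⊕1⊕0⊕0⊕1⊕0⊕0⊕0⊕1⊕1⊕1⊕1⊕0⊕0 = 1
p4 = XOR of data positions {5,6,7,12,13,14,15,20,21,22,23,28,29,30,31} = 0⊕1⊕1⊕0⊕0⊕1⊕0⊕0⊕0⊕1⊕1⊕1⊕0⊕0⊕0 = 0
p8 = XOR of data positions {9,10,11,12,13,14,15,24,25,26,27,28,29,30,31} = 1⊕0⊕0⊕0⊕0⊕1⊕0⊕0⊕1⊕1⊕1⊕1⊕0⊕0⊕0 = 0
p16 = XOR of data positions {17,18,19,20,21,22,23,24,25,26,27,28,29,30,31} = 0⊕0⊕0⊕0⊕0⊕1⊕1⊕0⊕1⊕1⊕1⊕1⊕0⊕0⊕0 = 0
Parity bits p1,p2,p4,p8,p16 = 11000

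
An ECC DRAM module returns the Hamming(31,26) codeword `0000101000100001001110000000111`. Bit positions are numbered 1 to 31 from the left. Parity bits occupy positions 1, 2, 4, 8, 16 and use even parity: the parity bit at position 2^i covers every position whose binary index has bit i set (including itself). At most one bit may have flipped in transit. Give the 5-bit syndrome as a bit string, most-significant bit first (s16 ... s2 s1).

s1: b1⊕b3⊕b5⊕b7⊕b9⊕b11⊕b13⊕b15⊕b17⊕b19⊕b21⊕b23⊕b25⊕b27⊕b29⊕b31 = 0⊕0⊕1⊕1⊕0⊕1⊕0⊕0⊕0⊕1⊕1⊕0⊕0⊕0⊕1⊕1 = 1
s2: b2⊕b3⊕b6⊕b7⊕b10⊕b11⊕b14⊕b15⊕b18⊕b19⊕b22⊕b23⊕b26⊕b27⊕b30⊕b31 = 0⊕0⊕0⊕1⊕0⊕1⊕0⊕0⊕0⊕1⊕0⊕0⊕0⊕0⊕1⊕1 = 1
s4: b4⊕b5⊕b6⊕b7⊕b12⊕b13⊕b14⊕b15⊕b20⊕b21⊕b22⊕b23⊕b28⊕b29⊕b30⊕b31 = 0⊕1⊕0⊕1⊕0⊕0⊕0⊕0⊕1⊕1⊕0⊕0⊕0⊕1⊕1⊕1 = 1
s8: b8⊕b9⊕b10⊕b11⊕b12⊕b13⊕b14⊕b15⊕b24⊕b25⊕b26⊕b27⊕b28⊕b29⊕b30⊕b31 = 0⊕0⊕0⊕1⊕0⊕0⊕0⊕0⊕0⊕0⊕0⊕0⊕0⊕1⊕1⊕1 = 0
s16: b16⊕b17⊕b18⊕b19⊕b20⊕b21⊕b22⊕b23⊕b24⊕b25⊕b26⊕b27⊕b28⊕b29⊕b30⊕b31 = 1⊕0⊕0⊕1⊕1⊕1⊕0⊕0⊕0⊕0⊕0⊕0⊕0⊕1⊕1⊕1 = 1
Syndrome (s16...s1) = 10111 → position 23.

10111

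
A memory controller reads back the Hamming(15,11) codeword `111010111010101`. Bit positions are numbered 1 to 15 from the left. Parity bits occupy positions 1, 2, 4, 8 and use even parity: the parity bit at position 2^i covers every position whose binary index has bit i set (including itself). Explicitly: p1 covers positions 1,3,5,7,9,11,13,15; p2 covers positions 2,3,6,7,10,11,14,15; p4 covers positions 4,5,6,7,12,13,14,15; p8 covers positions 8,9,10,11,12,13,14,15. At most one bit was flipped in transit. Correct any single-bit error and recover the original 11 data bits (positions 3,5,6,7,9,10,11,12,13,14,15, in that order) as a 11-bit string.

11011110101

s1: b1⊕b3⊕b5⊕b7⊕b9⊕b11⊕b13⊕b15 = 1⊕1⊕1⊕1⊕1⊕1⊕1⊕1 = 0
s2: b2⊕b3⊕b6⊕b7⊕b10⊕b11⊕b14⊕b15 = 1⊕1⊕0⊕1⊕0⊕1⊕0⊕1 = 1
s4: b4⊕b5⊕b6⊕b7⊕b12⊕b13⊕b14⊕b15 = 0⊕1⊕0⊕1⊕0⊕1⊕0⊕1 = 0
s8: b8⊕b9⊕b10⊕b11⊕b12⊕b13⊕b14⊕b15 = 1⊕1⊕0⊕1⊕0⊕1⊕0⊕1 = 1
Syndrome (s8...s1) = 1010 → position 10.
Flip bit 10: corrected codeword = 111010111110101
Data bits at positions 3,5,6,7,9,10,11,12,13,14,15: 11011110101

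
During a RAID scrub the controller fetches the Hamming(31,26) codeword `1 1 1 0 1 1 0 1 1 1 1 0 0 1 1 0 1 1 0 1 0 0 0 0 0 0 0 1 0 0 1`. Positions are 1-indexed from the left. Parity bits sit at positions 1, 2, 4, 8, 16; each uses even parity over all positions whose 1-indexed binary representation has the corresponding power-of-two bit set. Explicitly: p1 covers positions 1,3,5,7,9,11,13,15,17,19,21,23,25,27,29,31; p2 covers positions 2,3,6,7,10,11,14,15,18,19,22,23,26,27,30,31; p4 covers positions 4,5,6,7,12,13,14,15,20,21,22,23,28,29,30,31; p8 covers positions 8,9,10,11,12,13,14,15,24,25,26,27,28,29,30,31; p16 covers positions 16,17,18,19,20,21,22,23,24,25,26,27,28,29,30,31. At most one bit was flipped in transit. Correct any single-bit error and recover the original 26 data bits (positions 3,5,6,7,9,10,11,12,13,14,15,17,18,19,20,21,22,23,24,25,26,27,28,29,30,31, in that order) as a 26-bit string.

11101110011110101000001001

s1: b1⊕b3⊕b5⊕b7⊕b9⊕b11⊕b13⊕b15⊕b17⊕b19⊕b21⊕b23⊕b25⊕b27⊕b29⊕b31 = 1⊕1⊕1⊕0⊕1⊕1⊕0⊕1⊕1⊕0⊕0⊕0⊕0⊕0⊕0⊕1 = 0
s2: b2⊕b3⊕b6⊕b7⊕b10⊕b11⊕b14⊕b15⊕b18⊕b19⊕b22⊕b23⊕b26⊕b27⊕b30⊕b31 = 1⊕1⊕1⊕0⊕1⊕1⊕1⊕1⊕1⊕0⊕0⊕0⊕0⊕0⊕0⊕1 = 1
s4: b4⊕b5⊕b6⊕b7⊕b12⊕b13⊕b14⊕b15⊕b20⊕b21⊕b22⊕b23⊕b28⊕b29⊕b30⊕b31 = 0⊕1⊕1⊕0⊕0⊕0⊕1⊕1⊕1⊕0⊕0⊕0⊕1⊕0⊕0⊕1 = 1
s8: b8⊕b9⊕b10⊕b11⊕b12⊕b13⊕b14⊕b15⊕b24⊕b25⊕b26⊕b27⊕b28⊕b29⊕b30⊕b31 = 1⊕1⊕1⊕1⊕0⊕0⊕1⊕1⊕0⊕0⊕0⊕0⊕1⊕0⊕0⊕1 = 0
s16: b16⊕b17⊕b18⊕b19⊕b20⊕b21⊕b22⊕b23⊕b24⊕b25⊕b26⊕b27⊕b28⊕b29⊕b30⊕b31 = 0⊕1⊕1⊕0⊕1⊕0⊕0⊕0⊕0⊕0⊕0⊕0⊕1⊕0⊕0⊕1 = 1
Syndrome (s16...s1) = 10110 → position 22.
Flip bit 22: corrected codeword = 1110110111100110110101000001001
Data bits at positions 3,5,6,7,9,10,11,12,13,14,15,17,18,19,20,21,22,23,24,25,26,27,28,29,30,31: 11101110011110101000001001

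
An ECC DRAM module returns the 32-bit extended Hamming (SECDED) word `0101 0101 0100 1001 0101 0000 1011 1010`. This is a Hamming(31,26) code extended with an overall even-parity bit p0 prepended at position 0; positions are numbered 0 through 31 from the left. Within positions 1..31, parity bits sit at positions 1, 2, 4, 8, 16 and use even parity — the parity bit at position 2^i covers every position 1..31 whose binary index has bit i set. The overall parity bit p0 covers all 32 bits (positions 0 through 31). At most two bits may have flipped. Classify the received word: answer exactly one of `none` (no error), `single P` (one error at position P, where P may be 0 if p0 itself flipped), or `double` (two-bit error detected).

s1: b1⊕b3⊕b5⊕b7⊕b9⊕b11⊕b13⊕b15⊕b17⊕b19⊕b21⊕b23⊕b25⊕b27⊕b29⊕b31 = 1⊕1⊕1⊕1⊕1⊕0⊕0⊕1⊕1⊕1⊕0⊕0⊕0⊕1⊕0⊕0 = 1
s2: b2⊕b3⊕b6⊕b7⊕b10⊕b11⊕b14⊕b15⊕b18⊕b19⊕b22⊕b23⊕b26⊕b27⊕b30⊕b31 = 0⊕1⊕0⊕1⊕0⊕0⊕0⊕1⊕0⊕1⊕0⊕0⊕1⊕1⊕1⊕0 = 1
s4: b4⊕b5⊕b6⊕b7⊕b12⊕b13⊕b14⊕b15⊕b20⊕b21⊕b22⊕b23⊕b28⊕b29⊕b30⊕b31 = 0⊕1⊕0⊕1⊕1⊕0⊕0⊕1⊕0⊕0⊕0⊕0⊕1⊕0⊕1⊕0 = 0
s8: b8⊕b9⊕b10⊕b11⊕b12⊕b13⊕b14⊕b15⊕b24⊕b25⊕b26⊕b27⊕b28⊕b29⊕b30⊕b31 = 0⊕1⊕0⊕0⊕1⊕0⊕0⊕1⊕1⊕0⊕1⊕1⊕1⊕0⊕1⊕0 = 0
s16: b16⊕b17⊕b18⊕b19⊕b20⊕b21⊕b22⊕b23⊕b24⊕b25⊕b26⊕b27⊕b28⊕b29⊕b30⊕b31 = 0⊕1⊕0⊕1⊕0⊕0⊕0⊕0⊕1⊕0⊕1⊕1⊕1⊕0⊕1⊕0 = 1
Syndrome (s16...s1) = 10011 → position 19.
Overall parity (XOR of all 32 bits, including p0): 0⊕1⊕0⊕1⊕0⊕1⊕0⊕1⊕0⊕1⊕0⊕0⊕1⊕0⊕0⊕1⊕0⊕1⊕0⊕1⊕0⊕0⊕0⊕0⊕1⊕0⊕1⊕1⊕1⊕0⊕1⊕0 = 0
Overall=0, syndrome position=19 → double-bit error detected (uncorrectable).

double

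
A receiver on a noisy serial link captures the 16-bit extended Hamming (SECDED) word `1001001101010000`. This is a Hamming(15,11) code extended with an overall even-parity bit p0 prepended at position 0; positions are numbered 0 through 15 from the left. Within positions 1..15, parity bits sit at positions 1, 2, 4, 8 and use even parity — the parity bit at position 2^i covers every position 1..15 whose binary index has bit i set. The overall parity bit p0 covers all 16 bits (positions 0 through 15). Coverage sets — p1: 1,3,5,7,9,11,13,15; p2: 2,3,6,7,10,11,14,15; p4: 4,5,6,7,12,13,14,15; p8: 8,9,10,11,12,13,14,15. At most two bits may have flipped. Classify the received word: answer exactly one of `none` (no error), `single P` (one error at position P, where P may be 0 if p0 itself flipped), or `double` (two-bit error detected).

none

s1: b1⊕b3⊕b5⊕b7⊕b9⊕b11⊕b13⊕b15 = 0⊕1⊕0⊕1⊕1⊕1⊕0⊕0 = 0
s2: b2⊕b3⊕b6⊕b7⊕b10⊕b11⊕b14⊕b15 = 0⊕1⊕1⊕1⊕0⊕1⊕0⊕0 = 0
s4: b4⊕b5⊕b6⊕b7⊕b12⊕b13⊕b14⊕b15 = 0⊕0⊕1⊕1⊕0⊕0⊕0⊕0 = 0
s8: b8⊕b9⊕b10⊕b11⊕b12⊕b13⊕b14⊕b15 = 0⊕1⊕0⊕1⊕0⊕0⊕0⊕0 = 0
Syndrome (s8...s1) = 0000 → position 0 (no error).
Overall parity (XOR of all 16 bits, including p0): 1⊕0⊕0⊕1⊕0⊕0⊕1⊕1⊕0⊕1⊕0⊕1⊕0⊕0⊕0⊕0 = 0
Overall=0, syndrome position=0 → no error.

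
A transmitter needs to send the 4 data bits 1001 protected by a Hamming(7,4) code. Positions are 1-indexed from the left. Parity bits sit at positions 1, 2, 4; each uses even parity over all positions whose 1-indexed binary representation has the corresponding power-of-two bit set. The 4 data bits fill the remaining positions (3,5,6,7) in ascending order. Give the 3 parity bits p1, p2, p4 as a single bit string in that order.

Place data bits at non-power-of-two positions: b3=1, b5=0, b6=0, b7=1.
p1 = XOR of data positions {3,5,7} = 1⊕0⊕1 = 0
p2 = XOR of data positions {3,6,7} = 1⊕0⊕1 = 0
p4 = XOR of data positions {5,6,7} = 0⊕0⊕1 = 1
Parity bits p1,p2,p4 = 001

001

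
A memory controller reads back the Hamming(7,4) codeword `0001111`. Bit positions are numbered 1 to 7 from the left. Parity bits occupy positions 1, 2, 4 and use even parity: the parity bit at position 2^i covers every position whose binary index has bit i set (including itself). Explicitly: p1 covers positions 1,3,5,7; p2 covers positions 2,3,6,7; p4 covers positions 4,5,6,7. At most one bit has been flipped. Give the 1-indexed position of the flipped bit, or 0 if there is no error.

0

s1: b1⊕b3⊕b5⊕b7 = 0⊕0⊕1⊕1 = 0
s2: b2⊕b3⊕b6⊕b7 = 0⊕0⊕1⊕1 = 0
s4: b4⊕b5⊕b6⊕b7 = 1⊕1⊕1⊕1 = 0
Syndrome (s4...s1) = 000 → position 0 (no error).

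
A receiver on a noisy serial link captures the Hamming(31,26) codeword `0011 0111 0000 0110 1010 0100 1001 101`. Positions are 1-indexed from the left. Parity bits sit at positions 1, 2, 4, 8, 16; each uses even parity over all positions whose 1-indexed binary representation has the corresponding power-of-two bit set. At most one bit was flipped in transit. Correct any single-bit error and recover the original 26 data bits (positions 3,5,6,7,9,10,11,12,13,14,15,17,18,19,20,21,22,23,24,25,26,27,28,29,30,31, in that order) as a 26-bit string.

10110000011101001001000101

s1: b1⊕b3⊕b5⊕b7⊕b9⊕b11⊕b13⊕b15⊕b17⊕b19⊕b21⊕b23⊕b25⊕b27⊕b29⊕b31 = 0⊕1⊕0⊕1⊕0⊕0⊕0⊕1⊕1⊕1⊕0⊕0⊕1⊕0⊕1⊕1 = 0
s2: b2⊕b3⊕b6⊕b7⊕b10⊕b11⊕b14⊕b15⊕b18⊕b19⊕b22⊕b23⊕b26⊕b27⊕b30⊕b31 = 0⊕1⊕1⊕1⊕0⊕0⊕1⊕1⊕0⊕1⊕1⊕0⊕0⊕0⊕0⊕1 = 0
s4: b4⊕b5⊕b6⊕b7⊕b12⊕b13⊕b14⊕b15⊕b20⊕b21⊕b22⊕b23⊕b28⊕b29⊕b30⊕b31 = 1⊕0⊕1⊕1⊕0⊕0⊕1⊕1⊕0⊕0⊕1⊕0⊕1⊕1⊕0⊕1 = 1
s8: b8⊕b9⊕b10⊕b11⊕b12⊕b13⊕b14⊕b15⊕b24⊕b25⊕b26⊕b27⊕b28⊕b29⊕b30⊕b31 = 1⊕0⊕0⊕0⊕0⊕0⊕1⊕1⊕0⊕1⊕0⊕0⊕1⊕1⊕0⊕1 = 1
s16: b16⊕b17⊕b18⊕b19⊕b20⊕b21⊕b22⊕b23⊕b24⊕b25⊕b26⊕b27⊕b28⊕b29⊕b30⊕b31 = 0⊕1⊕0⊕1⊕0⊕0⊕1⊕0⊕0⊕1⊕0⊕0⊕1⊕1⊕0⊕1 = 1
Syndrome (s16...s1) = 11100 → position 28.
Flip bit 28: corrected codeword = 0011011100000110101001001000101
Data bits at positions 3,5,6,7,9,10,11,12,13,14,15,17,18,19,20,21,22,23,24,25,26,27,28,29,30,31: 10110000011101001001000101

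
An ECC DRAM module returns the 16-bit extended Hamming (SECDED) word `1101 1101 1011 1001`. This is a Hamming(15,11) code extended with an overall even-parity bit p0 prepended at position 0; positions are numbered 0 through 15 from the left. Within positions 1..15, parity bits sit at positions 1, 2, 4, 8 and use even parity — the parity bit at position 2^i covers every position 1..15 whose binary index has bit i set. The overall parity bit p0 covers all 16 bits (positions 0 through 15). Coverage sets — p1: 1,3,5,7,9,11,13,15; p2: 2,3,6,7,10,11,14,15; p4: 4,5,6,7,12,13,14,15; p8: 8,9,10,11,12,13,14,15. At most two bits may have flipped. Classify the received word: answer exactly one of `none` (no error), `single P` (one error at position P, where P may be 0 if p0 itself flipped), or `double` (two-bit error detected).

s1: b1⊕b3⊕b5⊕b7⊕b9⊕b11⊕b13⊕b15 = 1⊕1⊕1⊕1⊕0⊕1⊕0⊕1 = 0
s2: b2⊕b3⊕b6⊕b7⊕b10⊕b11⊕b14⊕b15 = 0⊕1⊕0⊕1⊕1⊕1⊕0⊕1 = 1
s4: b4⊕b5⊕b6⊕b7⊕b12⊕b13⊕b14⊕b15 = 1⊕1⊕0⊕1⊕1⊕0⊕0⊕1 = 1
s8: b8⊕b9⊕b10⊕b11⊕b12⊕b13⊕b14⊕b15 = 1⊕0⊕1⊕1⊕1⊕0⊕0⊕1 = 1
Syndrome (s8...s1) = 1110 → position 14.
Overall parity (XOR of all 16 bits, including p0): 1⊕1⊕0⊕1⊕1⊕1⊕0⊕1⊕1⊕0⊕1⊕1⊕1⊕0⊕0⊕1 = 1
Overall=1, syndrome position=14 → single-bit error at position 14.

single 14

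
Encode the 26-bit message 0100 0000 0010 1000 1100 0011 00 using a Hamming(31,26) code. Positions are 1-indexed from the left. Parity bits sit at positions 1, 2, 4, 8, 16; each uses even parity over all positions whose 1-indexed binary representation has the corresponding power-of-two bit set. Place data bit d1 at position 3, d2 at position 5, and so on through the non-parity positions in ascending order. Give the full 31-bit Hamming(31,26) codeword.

Place data bits at non-power-of-two positions: b3=0, b5=1, b6=0, b7=0, b9=0, b10=0, b11=0, b12=0, b13=0, b14=0, b15=1, b17=0, b18=1, b19=0, b20=0, b21=0, b22=1, b23=1, b24=0, b25=0, b26=0, b27=0, b28=1, b29=1, b30=0, b31=0.
p1 = XOR of data positions {3,5,7,9,11,13,15,17,19,21,23,25,27,29,31} = 0⊕1⊕0⊕0⊕0⊕0⊕1⊕0⊕0⊕0⊕1⊕0⊕0⊕1⊕0 = 0
p2 = XOR of data positions {3,6,7,10,11,14,15,18,19,22,23,26,27,30,31} = 0⊕0⊕0⊕0⊕0⊕0⊕1⊕1⊕0⊕1⊕1⊕0⊕0⊕0⊕0 = 0
p4 = XOR of data positions {5,6,7,12,13,14,15,20,21,22,23,28,29,30,31} = 1⊕0⊕0⊕0⊕0⊕0⊕1⊕0⊕0⊕1⊕1⊕1⊕1⊕0⊕0 = 0
p8 = XOR of data positions {9,10,11,12,13,14,15,24,25,26,27,28,29,30,31} = 0⊕0⊕0⊕0⊕0⊕0⊕1⊕0⊕0⊕0⊕0⊕1⊕1⊕0⊕0 = 1
p16 = XOR of data positions {17,18,19,20,21,22,23,24,25,26,27,28,29,30,31} = 0⊕1⊕0⊕0⊕0⊕1⊕1⊕0⊕0⊕0⊕0⊕1⊕1⊕0⊕0 = 1
Codeword b1..b31 = 0000100100000011010001100001100

0000100100000011010001100001100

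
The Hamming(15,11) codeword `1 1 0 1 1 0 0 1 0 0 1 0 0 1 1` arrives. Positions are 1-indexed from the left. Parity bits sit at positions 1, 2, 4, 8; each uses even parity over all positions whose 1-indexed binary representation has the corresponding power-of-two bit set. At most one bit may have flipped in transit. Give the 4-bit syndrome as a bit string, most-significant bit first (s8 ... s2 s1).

0000

s1: b1⊕b3⊕b5⊕b7⊕b9⊕b11⊕b13⊕b15 = 1⊕0⊕1⊕0⊕0⊕1⊕0⊕1 = 0
s2: b2⊕b3⊕b6⊕b7⊕b10⊕b11⊕b14⊕b15 = 1⊕0⊕0⊕0⊕0⊕1⊕1⊕1 = 0
s4: b4⊕b5⊕b6⊕b7⊕b12⊕b13⊕b14⊕b15 = 1⊕1⊕0⊕0⊕0⊕0⊕1⊕1 = 0
s8: b8⊕b9⊕b10⊕b11⊕b12⊕b13⊕b14⊕b15 = 1⊕0⊕0⊕1⊕0⊕0⊕1⊕1 = 0
Syndrome (s8...s1) = 0000 → position 0 (no error).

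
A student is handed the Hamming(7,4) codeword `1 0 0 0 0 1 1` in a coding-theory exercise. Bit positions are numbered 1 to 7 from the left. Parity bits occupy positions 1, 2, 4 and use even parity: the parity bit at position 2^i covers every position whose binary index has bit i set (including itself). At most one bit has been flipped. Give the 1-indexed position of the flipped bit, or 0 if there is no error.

s1: b1⊕b3⊕b5⊕b7 = 1⊕0⊕0⊕1 = 0
s2: b2⊕b3⊕b6⊕b7 = 0⊕0⊕1⊕1 = 0
s4: b4⊕b5⊕b6⊕b7 = 0⊕0⊕1⊕1 = 0
Syndrome (s4...s1) = 000 → position 0 (no error).

0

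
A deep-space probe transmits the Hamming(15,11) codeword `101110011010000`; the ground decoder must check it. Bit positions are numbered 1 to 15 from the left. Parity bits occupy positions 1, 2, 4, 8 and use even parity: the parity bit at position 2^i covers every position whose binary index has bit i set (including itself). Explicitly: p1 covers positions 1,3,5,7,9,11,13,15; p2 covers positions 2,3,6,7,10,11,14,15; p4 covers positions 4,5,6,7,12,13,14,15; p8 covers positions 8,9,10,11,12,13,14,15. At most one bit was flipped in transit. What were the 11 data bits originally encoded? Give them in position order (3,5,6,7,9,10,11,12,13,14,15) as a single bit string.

s1: b1⊕b3⊕b5⊕b7⊕b9⊕b11⊕b13⊕b15 = 1⊕1⊕1⊕0⊕1⊕1⊕0⊕0 = 1
s2: b2⊕b3⊕b6⊕b7⊕b10⊕b11⊕b14⊕b15 = 0⊕1⊕0⊕0⊕0⊕1⊕0⊕0 = 0
s4: b4⊕b5⊕b6⊕b7⊕b12⊕b13⊕b14⊕b15 = 1⊕1⊕0⊕0⊕0⊕0⊕0⊕0 = 0
s8: b8⊕b9⊕b10⊕b11⊕b12⊕b13⊕b14⊕b15 = 1⊕1⊕0⊕1⊕0⊕0⊕0⊕0 = 1
Syndrome (s8...s1) = 1001 → position 9.
Flip bit 9: corrected codeword = 101110010010000
Data bits at positions 3,5,6,7,9,10,11,12,13,14,15: 11000010000

11000010000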